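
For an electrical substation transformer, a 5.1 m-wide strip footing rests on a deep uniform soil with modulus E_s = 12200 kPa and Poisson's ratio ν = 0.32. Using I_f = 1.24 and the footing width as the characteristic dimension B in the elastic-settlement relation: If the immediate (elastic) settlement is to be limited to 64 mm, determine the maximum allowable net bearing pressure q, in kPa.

q ≈ 138 kPa

S_e = q·B·(1−ν²)/E_s · I_f  ⇒  q = S_e·E_s / (B·(1−ν²)·I_f).
q = 0.064 × 12200 / (5.1 × 0.8976 × 1.24) = 137.6 kPa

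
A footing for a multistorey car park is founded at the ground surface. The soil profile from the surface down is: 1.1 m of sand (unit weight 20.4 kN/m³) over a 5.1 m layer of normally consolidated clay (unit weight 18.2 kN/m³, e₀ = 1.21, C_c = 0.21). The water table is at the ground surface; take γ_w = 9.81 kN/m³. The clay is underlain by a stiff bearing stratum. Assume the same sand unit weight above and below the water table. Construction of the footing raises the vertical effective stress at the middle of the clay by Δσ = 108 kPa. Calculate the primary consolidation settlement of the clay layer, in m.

S_c ≈ 0.305 m

Mid-depth of clay below the ground surface: z = 1.1 + 5.1/2 = 3.65 m.
Total vertical stress at mid-clay: σ_v = 20.4×1.1 + 18.2×2.55 = 68.85 kPa.
Pore pressure: u = 9.81×(3.65 − 0) = 35.806 kPa.
Initial effective stress: σ'_0 = σ_v − u = 68.85 − 35.806 = 33.044 kPa.
Final effective stress: σ'_f = σ'_0 + Δσ = 33.044 + 108 = 141.04 kPa.
Normally consolidated clay, so the full stress increment lies on the virgin compression line:
S_c = C_c·H/(1+e₀)·log₁₀(σ'_f/σ'_0) = 0.21×5.1/(1+1.21)×log₁₀(141.04/33.044)
    = 0.48462 × 0.63025 = 0.3054 m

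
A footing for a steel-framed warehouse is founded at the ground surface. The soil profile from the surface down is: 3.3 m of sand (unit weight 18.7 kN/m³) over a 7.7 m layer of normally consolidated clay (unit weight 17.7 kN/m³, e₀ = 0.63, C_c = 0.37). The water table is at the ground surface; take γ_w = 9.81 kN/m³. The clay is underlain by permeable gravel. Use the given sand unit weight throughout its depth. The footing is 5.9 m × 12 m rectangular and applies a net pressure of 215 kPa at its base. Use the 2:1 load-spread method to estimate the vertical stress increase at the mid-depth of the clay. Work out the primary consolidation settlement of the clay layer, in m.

Mid-depth of clay below the ground surface: z = 3.3 + 7.7/2 = 7.15 m.
Total vertical stress at mid-clay: σ_v = 18.7×3.3 + 17.7×3.85 = 129.85 kPa.
Pore pressure: u = 9.81×(7.15 − 0) = 70.142 kPa.
Initial effective stress: σ'_0 = σ_v − u = 129.85 − 70.142 = 59.708 kPa.
Stress increase at mid-clay by the 2:1 spreading method:
Δσ = qBL/((B+z)(L+z)) = 215×5.9×12/((5.9+7.15)(12+7.15)) = 60.911 kPa
Final effective stress: σ'_f = σ'_0 + Δσ = 59.708 + 60.911 = 120.62 kPa.
Normally consolidated clay, so the full stress increment lies on the virgin compression line:
S_c = C_c·H/(1+e₀)·log₁₀(σ'_f/σ'_0) = 0.37×7.7/(1+0.63)×log₁₀(120.62/59.708)
    = 1.7479 × 0.30539 = 0.5338 m

S_c ≈ 0.534 m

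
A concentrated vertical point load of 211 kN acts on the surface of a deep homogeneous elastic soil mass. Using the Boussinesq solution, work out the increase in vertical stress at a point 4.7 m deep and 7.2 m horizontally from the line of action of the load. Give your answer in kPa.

Boussinesq vertical stress below a point load on an elastic half-space:
Δσ_z = 3P/(2πz²) · [1 + (r/z)²]^(−5/2)
r/z = 7.2/4.7 = 1.5319; [1+(r/z)²]^(−5/2) = 0.048802.
Δσ_z = 3×211/(2π×4.7²) × 0.048802 = 4.5607 × 0.048802 = 0.2226 kPa

Δσ_z ≈ 0.223 kPa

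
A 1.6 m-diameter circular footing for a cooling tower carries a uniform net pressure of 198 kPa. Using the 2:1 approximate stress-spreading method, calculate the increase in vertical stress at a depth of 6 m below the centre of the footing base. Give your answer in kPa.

By the 2:1 method the load spreads at 1 horizontal : 2 vertical, so at depth z the loaded area has grown by z in each plan dimension:
Δσ ≈ qD²/(D+z)² = 198×1.6²/(1.6+6)² = 8.7756 kPa

Δσ_z ≈ 8.78 kPa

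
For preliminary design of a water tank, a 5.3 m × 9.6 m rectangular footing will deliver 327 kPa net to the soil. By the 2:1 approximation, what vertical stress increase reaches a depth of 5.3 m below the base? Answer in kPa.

Δσ_z ≈ 105 kPa

By the 2:1 method the load spreads at 1 horizontal : 2 vertical, so at depth z the loaded area has grown by z in each plan dimension:
Δσ = qBL/((B+z)(L+z)) = 327×5.3×9.6/((5.3+5.3)(9.6+5.3)) = 105.34 kPa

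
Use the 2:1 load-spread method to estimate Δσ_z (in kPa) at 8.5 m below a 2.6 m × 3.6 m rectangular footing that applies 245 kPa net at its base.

Δσ_z ≈ 17.1 kPa

By the 2:1 method the load spreads at 1 horizontal : 2 vertical, so at depth z the loaded area has grown by z in each plan dimension:
Δσ = qBL/((B+z)(L+z)) = 245×2.6×3.6/((2.6+8.5)(3.6+8.5)) = 17.074 kPa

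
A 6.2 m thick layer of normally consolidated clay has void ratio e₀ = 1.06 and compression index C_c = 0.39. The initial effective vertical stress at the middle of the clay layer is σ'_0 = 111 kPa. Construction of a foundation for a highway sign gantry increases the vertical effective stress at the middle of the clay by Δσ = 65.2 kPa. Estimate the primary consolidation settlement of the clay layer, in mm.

Final effective stress: σ'_f = σ'_0 + Δσ = 111 + 65.2 = 176.2 kPa.
Normally consolidated clay, so the full stress increment lies on the virgin compression line:
S_c = C_c·H/(1+e₀)·log₁₀(σ'_f/σ'_0) = 0.39×6.2/(1+1.06)×log₁₀(176.2/111)
    = 1.1738 × 0.20068 = 0.2356 m

S_c ≈ 236 mm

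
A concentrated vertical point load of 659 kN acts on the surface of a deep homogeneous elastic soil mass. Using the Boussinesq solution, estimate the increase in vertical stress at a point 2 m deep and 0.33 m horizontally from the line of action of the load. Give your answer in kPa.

Boussinesq vertical stress below a point load on an elastic half-space:
Δσ_z = 3P/(2πz²) · [1 + (r/z)²]^(−5/2)
r/z = 0.33/2 = 0.165; [1+(r/z)²]^(−5/2) = 0.93505.
Δσ_z = 3×659/(2π×2²) × 0.93505 = 78.662 × 0.93505 = 73.55 kPa

Δσ_z ≈ 73.6 kPa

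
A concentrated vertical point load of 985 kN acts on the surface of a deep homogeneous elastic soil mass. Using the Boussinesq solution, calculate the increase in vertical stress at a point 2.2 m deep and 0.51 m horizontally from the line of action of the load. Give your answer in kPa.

Boussinesq vertical stress below a point load on an elastic half-space:
Δσ_z = 3P/(2πz²) · [1 + (r/z)²]^(−5/2)
r/z = 0.51/2.2 = 0.23182; [1+(r/z)²]^(−5/2) = 0.87734.
Δσ_z = 3×985/(2π×2.2²) × 0.87734 = 97.17 × 0.87734 = 85.25 kPa

Δσ_z ≈ 85.3 kPa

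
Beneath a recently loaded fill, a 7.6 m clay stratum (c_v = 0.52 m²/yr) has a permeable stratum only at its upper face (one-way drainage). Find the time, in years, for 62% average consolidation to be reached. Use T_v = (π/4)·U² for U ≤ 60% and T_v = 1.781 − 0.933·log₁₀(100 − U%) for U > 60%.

t ≈ 34.1 years

Drainage path length: H_d = H = 7.6 m (single drainage).
U > 60%: T_v = 1.781 − 0.933·log₁₀(100 − 62) = 0.30706.
t = T_v·H_d²/c_v = 0.30706×7.6²/0.52 = 34.11 years.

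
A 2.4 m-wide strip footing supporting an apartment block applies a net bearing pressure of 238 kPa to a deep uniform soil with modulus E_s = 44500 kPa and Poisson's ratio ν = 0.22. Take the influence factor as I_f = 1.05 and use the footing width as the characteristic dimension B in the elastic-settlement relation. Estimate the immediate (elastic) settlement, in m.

S_e ≈ 0.0128 m

Immediate (elastic) settlement: S_e = q·B·(1−ν²)/E_s · I_f.
S_e = 238 × 2.4 × (1 − 0.22²) / 44500 × 1.05
    = 238 × 2.4 × 0.9516 / 44500 × 1.05
    = 0.01283 m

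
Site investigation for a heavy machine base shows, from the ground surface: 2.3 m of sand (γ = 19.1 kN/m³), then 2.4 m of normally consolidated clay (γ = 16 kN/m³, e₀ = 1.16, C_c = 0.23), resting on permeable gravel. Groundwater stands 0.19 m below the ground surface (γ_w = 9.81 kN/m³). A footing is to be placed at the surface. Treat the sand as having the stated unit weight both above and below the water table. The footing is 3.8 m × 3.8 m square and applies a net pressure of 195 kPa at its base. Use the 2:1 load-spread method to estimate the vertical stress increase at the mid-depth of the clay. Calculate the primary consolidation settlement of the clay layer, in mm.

S_c ≈ 111 mm

Mid-depth of clay below the ground surface: z = 2.3 + 2.4/2 = 3.5 m.
Total vertical stress at mid-clay: σ_v = 19.1×2.3 + 16×1.2 = 63.13 kPa.
Pore pressure: u = 9.81×(3.5 − 0.19) = 32.471 kPa.
Initial effective stress: σ'_0 = σ_v − u = 63.13 − 32.471 = 30.659 kPa.
Stress increase at mid-clay by the 2:1 spreading method:
Δσ = qBL/((B+z)(L+z)) = 195×3.8×3.8/((3.8+3.5)(3.8+3.5)) = 52.839 kPa
Final effective stress: σ'_f = σ'_0 + Δσ = 30.659 + 52.839 = 83.498 kPa.
Normally consolidated clay, so the full stress increment lies on the virgin compression line:
S_c = C_c·H/(1+e₀)·log₁₀(σ'_f/σ'_0) = 0.23×2.4/(1+1.16)×log₁₀(83.498/30.659)
    = 0.25556 × 0.43512 = 0.1112 m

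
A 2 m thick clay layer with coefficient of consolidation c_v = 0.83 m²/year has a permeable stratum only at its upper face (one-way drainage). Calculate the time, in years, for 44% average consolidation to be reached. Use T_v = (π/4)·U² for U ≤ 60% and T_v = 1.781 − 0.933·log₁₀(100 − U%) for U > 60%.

Drainage path length: H_d = H = 2 m (single drainage).
U ≤ 60%: T_v = (π/4)·U² = (π/4)×0.44² = 0.15205.
t = T_v·H_d²/c_v = 0.15205×2²/0.83 = 0.7328 years.

t ≈ 0.733 years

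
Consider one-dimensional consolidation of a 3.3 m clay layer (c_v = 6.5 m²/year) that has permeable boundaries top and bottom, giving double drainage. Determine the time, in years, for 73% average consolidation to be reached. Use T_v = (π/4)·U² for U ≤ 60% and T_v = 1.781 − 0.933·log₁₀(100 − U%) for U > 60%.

t ≈ 0.187 years

Drainage path length: H_d = H/2 = 1.65 m (double drainage).
U > 60%: T_v = 1.781 − 0.933·log₁₀(100 − 73) = 0.44554.
t = T_v·H_d²/c_v = 0.44554×1.65²/6.5 = 0.1866 years.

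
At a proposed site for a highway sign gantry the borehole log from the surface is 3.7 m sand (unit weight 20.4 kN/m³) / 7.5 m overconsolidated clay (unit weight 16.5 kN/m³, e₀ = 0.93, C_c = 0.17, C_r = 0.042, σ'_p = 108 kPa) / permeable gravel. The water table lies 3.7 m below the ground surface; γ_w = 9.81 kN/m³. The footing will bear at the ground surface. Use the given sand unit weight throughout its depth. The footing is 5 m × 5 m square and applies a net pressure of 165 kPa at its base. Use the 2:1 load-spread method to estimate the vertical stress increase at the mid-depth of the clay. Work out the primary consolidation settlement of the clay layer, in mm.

S_c ≈ 52 mm

Mid-depth of clay below the ground surface: z = 3.7 + 7.5/2 = 7.45 m.
Total vertical stress at mid-clay: σ_v = 20.4×3.7 + 16.5×3.75 = 137.36 kPa.
Pore pressure: u = 9.81×(7.45 − 3.7) = 36.788 kPa.
Initial effective stress: σ'_0 = σ_v − u = 137.36 − 36.788 = 100.57 kPa.
Stress increase at mid-clay by the 2:1 spreading method:
Δσ = qBL/((B+z)(L+z)) = 165×5×5/((5+7.45)(5+7.45)) = 26.612 kPa
Final effective stress: σ'_f = 100.57 + 26.612 = 127.18 kPa.
σ'_f = 127.18 > σ'_p = 108 kPa, so the stress path crosses the preconsolidation pressure — recompression up to σ'_p, then virgin compression beyond:
S_c = H/(1+e₀)·[C_r·log₁₀(σ'_p/σ'_0) + C_c·log₁₀(σ'_f/σ'_p)]
    = 7.5/1.93 × [0.042×log₁₀(108/100.57) + 0.17×log₁₀(127.18/108)]
    = 3.886 × [0.0013001 + 0.012069] = 0.05195 m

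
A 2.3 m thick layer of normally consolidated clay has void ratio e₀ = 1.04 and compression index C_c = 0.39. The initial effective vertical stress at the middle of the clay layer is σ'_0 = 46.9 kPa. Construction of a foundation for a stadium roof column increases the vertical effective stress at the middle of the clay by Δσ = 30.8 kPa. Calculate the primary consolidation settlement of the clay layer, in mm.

Final effective stress: σ'_f = σ'_0 + Δσ = 46.9 + 30.8 = 77.7 kPa.
Normally consolidated clay, so the full stress increment lies on the virgin compression line:
S_c = C_c·H/(1+e₀)·log₁₀(σ'_f/σ'_0) = 0.39×2.3/(1+1.04)×log₁₀(77.7/46.9)
    = 0.43971 × 0.21925 = 0.09641 m

S_c ≈ 96.4 mm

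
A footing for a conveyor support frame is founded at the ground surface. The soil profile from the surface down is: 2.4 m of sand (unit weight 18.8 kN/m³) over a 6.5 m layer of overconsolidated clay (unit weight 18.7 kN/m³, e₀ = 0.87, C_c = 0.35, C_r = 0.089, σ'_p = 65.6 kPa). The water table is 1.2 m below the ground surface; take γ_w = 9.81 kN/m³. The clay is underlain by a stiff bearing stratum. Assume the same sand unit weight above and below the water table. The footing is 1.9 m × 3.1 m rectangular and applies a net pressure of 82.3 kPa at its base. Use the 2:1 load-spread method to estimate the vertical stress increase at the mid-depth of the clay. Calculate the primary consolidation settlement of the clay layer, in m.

S_c ≈ 0.0381 m

Mid-depth of clay below the ground surface: z = 2.4 + 6.5/2 = 5.65 m.
Total vertical stress at mid-clay: σ_v = 18.8×2.4 + 18.7×3.25 = 105.89 kPa.
Pore pressure: u = 9.81×(5.65 − 1.2) = 43.655 kPa.
Initial effective stress: σ'_0 = σ_v − u = 105.89 − 43.655 = 62.235 kPa.
Stress increase at mid-clay by the 2:1 spreading method:
Δσ = qBL/((B+z)(L+z)) = 82.3×1.9×3.1/((1.9+5.65)(3.1+5.65)) = 7.3377 kPa
Final effective stress: σ'_f = 62.235 + 7.3377 = 69.573 kPa.
σ'_f = 69.573 > σ'_p = 65.6 kPa, so the stress path crosses the preconsolidation pressure — recompression up to σ'_p, then virgin compression beyond:
S_c = H/(1+e₀)·[C_r·log₁₀(σ'_p/σ'_0) + C_c·log₁₀(σ'_f/σ'_p)]
    = 6.5/1.87 × [0.089×log₁₀(65.6/62.235) + 0.35×log₁₀(69.573/65.6)]
    = 3.4759 × [0.0020354 + 0.0089379] = 0.03814 m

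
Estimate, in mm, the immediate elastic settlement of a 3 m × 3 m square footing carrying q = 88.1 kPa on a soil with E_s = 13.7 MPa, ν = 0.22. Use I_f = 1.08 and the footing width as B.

Immediate (elastic) settlement: S_e = q·B·(1−ν²)/E_s · I_f.
E_s = 13.7 MPa = 13700 kPa.
S_e = 88.1 × 3 × (1 − 0.22²) / 13700 × 1.08
    = 88.1 × 3 × 0.9516 / 13700 × 1.08
    = 0.01983 m = 19.83 mm

S_e ≈ 19.8 mm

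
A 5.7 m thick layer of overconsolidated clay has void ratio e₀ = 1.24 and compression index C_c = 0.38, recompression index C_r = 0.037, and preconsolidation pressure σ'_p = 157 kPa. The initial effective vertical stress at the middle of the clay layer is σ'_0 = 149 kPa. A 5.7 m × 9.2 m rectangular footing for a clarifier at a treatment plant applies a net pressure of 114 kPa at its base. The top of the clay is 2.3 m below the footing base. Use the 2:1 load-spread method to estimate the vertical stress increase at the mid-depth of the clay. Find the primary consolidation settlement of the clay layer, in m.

Mid-depth of clay below the footing base: z = 2.3 + 5.7/2 = 5.15 m.
Stress increase at mid-clay by the 2:1 spreading method:
Δσ = qBL/((B+z)(L+z)) = 114×5.7×9.2/((5.7+5.15)(9.2+5.15)) = 38.396 kPa
Final effective stress: σ'_f = 149 + 38.396 = 187.4 kPa.
σ'_f = 187.4 > σ'_p = 157 kPa, so the stress path crosses the preconsolidation pressure — recompression up to σ'_p, then virgin compression beyond:
S_c = H/(1+e₀)·[C_r·log₁₀(σ'_p/σ'_0) + C_c·log₁₀(σ'_f/σ'_p)]
    = 5.7/2.24 × [0.037×log₁₀(157/149) + 0.38×log₁₀(187.4/157)]
    = 2.5446 × [0.0008404 + 0.029211] = 0.07647 m

S_c ≈ 0.0765 m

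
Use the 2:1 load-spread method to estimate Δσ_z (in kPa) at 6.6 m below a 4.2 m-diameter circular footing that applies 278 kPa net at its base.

By the 2:1 method the load spreads at 1 horizontal : 2 vertical, so at depth z the loaded area has grown by z in each plan dimension:
Δσ ≈ qD²/(D+z)² = 278×4.2²/(4.2+6.6)² = 42.043 kPa

Δσ_z ≈ 42 kPa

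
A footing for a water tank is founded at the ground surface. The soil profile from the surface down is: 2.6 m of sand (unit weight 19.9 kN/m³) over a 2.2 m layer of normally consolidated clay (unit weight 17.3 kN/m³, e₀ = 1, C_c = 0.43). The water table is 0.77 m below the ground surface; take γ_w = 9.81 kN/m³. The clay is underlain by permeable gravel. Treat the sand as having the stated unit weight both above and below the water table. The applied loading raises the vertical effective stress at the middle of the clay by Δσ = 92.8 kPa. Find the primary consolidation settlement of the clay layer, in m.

Mid-depth of clay below the ground surface: z = 2.6 + 2.2/2 = 3.7 m.
Total vertical stress at mid-clay: σ_v = 19.9×2.6 + 17.3×1.1 = 70.77 kPa.
Pore pressure: u = 9.81×(3.7 − 0.77) = 28.743 kPa.
Initial effective stress: σ'_0 = σ_v − u = 70.77 − 28.743 = 42.027 kPa.
Final effective stress: σ'_f = σ'_0 + Δσ = 42.027 + 92.8 = 134.83 kPa.
Normally consolidated clay, so the full stress increment lies on the virgin compression line:
S_c = C_c·H/(1+e₀)·log₁₀(σ'_f/σ'_0) = 0.43×2.2/(1+1)×log₁₀(134.83/42.027)
    = 0.473 × 0.50626 = 0.2395 m

S_c ≈ 0.239 m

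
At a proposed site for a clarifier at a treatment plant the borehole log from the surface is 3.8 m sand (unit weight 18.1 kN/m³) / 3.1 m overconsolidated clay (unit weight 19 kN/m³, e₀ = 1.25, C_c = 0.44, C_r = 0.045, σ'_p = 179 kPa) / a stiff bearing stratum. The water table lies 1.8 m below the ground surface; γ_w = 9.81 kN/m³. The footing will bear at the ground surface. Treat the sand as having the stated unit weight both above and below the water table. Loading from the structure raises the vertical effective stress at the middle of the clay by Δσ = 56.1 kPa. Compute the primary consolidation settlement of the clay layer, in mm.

Mid-depth of clay below the ground surface: z = 3.8 + 3.1/2 = 5.35 m.
Total vertical stress at mid-clay: σ_v = 18.1×3.8 + 19×1.55 = 98.23 kPa.
Pore pressure: u = 9.81×(5.35 − 1.8) = 34.825 kPa.
Initial effective stress: σ'_0 = σ_v − u = 98.23 − 34.825 = 63.405 kPa.
Final effective stress: σ'_f = 63.405 + 56.1 = 119.5 kPa.
σ'_f = 119.5 ≤ σ'_p = 179 kPa, so the clay remains overconsolidated and only the recompression index applies:
S_c = C_r·H/(1+e₀)·log₁₀(σ'_f/σ'_0) = 0.045×3.1/2.25×log₁₀(119.5/63.405)
    = 0.062001 × 0.27524 = 0.01707 m

S_c ≈ 17.1 mm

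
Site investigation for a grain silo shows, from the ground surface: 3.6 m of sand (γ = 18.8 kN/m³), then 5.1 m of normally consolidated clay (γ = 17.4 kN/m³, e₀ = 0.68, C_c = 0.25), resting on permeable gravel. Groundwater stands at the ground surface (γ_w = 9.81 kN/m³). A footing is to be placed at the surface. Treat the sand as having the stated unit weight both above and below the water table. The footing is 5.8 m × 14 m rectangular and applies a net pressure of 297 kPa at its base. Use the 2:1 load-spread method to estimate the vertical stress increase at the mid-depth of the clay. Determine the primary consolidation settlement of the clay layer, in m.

S_c ≈ 0.355 m

Mid-depth of clay below the ground surface: z = 3.6 + 5.1/2 = 6.15 m.
Total vertical stress at mid-clay: σ_v = 18.8×3.6 + 17.4×2.55 = 112.05 kPa.
Pore pressure: u = 9.81×(6.15 − 0) = 60.332 kPa.
Initial effective stress: σ'_0 = σ_v − u = 112.05 − 60.332 = 51.718 kPa.
Stress increase at mid-clay by the 2:1 spreading method:
Δσ = qBL/((B+z)(L+z)) = 297×5.8×14/((5.8+6.15)(14+6.15)) = 100.15 kPa
Final effective stress: σ'_f = σ'_0 + Δσ = 51.718 + 100.15 = 151.87 kPa.
Normally consolidated clay, so the full stress increment lies on the virgin compression line:
S_c = C_c·H/(1+e₀)·log₁₀(σ'_f/σ'_0) = 0.25×5.1/(1+0.68)×log₁₀(151.87/51.718)
    = 0.75893 × 0.46783 = 0.3551 m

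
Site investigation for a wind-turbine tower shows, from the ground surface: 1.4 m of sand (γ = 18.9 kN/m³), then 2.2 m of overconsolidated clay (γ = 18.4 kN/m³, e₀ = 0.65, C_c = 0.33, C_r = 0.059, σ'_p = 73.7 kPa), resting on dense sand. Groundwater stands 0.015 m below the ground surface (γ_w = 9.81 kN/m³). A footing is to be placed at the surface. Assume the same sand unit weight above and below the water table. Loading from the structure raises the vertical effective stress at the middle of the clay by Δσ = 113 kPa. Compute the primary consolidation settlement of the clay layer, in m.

S_c ≈ 0.157 m

Mid-depth of clay below the ground surface: z = 1.4 + 2.2/2 = 2.5 m.
Total vertical stress at mid-clay: σ_v = 18.9×1.4 + 18.4×1.1 = 46.7 kPa.
Pore pressure: u = 9.81×(2.5 − 0.015) = 24.378 kPa.
Initial effective stress: σ'_0 = σ_v − u = 46.7 − 24.378 = 22.322 kPa.
Final effective stress: σ'_f = 22.322 + 113 = 135.32 kPa.
σ'_f = 135.32 > σ'_p = 73.7 kPa, so the stress path crosses the preconsolidation pressure — recompression up to σ'_p, then virgin compression beyond:
S_c = H/(1+e₀)·[C_r·log₁₀(σ'_p/σ'_0) + C_c·log₁₀(σ'_f/σ'_p)]
    = 2.2/1.65 × [0.059×log₁₀(73.7/22.322) + 0.33×log₁₀(135.32/73.7)]
    = 1.3333 × [0.030605 + 0.087085] = 0.1569 m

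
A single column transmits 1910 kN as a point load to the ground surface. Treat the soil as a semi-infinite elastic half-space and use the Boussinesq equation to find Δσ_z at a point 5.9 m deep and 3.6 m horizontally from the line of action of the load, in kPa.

Δσ_z ≈ 11.9 kPa

Boussinesq vertical stress below a point load on an elastic half-space:
Δσ_z = 3P/(2πz²) · [1 + (r/z)²]^(−5/2)
r/z = 3.6/5.9 = 0.61017; [1+(r/z)²]^(−5/2) = 0.45329.
Δσ_z = 3×1910/(2π×5.9²) × 0.45329 = 26.198 × 0.45329 = 11.88 kPa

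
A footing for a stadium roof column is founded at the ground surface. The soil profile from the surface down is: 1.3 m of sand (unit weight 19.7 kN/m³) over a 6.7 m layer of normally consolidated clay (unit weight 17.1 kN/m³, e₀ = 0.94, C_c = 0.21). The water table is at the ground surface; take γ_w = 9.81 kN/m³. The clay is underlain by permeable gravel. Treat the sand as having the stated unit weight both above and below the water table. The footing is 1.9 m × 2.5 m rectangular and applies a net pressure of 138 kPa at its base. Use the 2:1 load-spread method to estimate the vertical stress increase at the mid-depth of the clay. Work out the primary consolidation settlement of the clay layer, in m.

S_c ≈ 0.1 m

Mid-depth of clay below the ground surface: z = 1.3 + 6.7/2 = 4.65 m.
Total vertical stress at mid-clay: σ_v = 19.7×1.3 + 17.1×3.35 = 82.895 kPa.
Pore pressure: u = 9.81×(4.65 − 0) = 45.617 kPa.
Initial effective stress: σ'_0 = σ_v − u = 82.895 − 45.617 = 37.278 kPa.
Stress increase at mid-clay by the 2:1 spreading method:
Δσ = qBL/((B+z)(L+z)) = 138×1.9×2.5/((1.9+4.65)(2.5+4.65)) = 13.997 kPa
Final effective stress: σ'_f = σ'_0 + Δσ = 37.278 + 13.997 = 51.275 kPa.
Normally consolidated clay, so the full stress increment lies on the virgin compression line:
S_c = C_c·H/(1+e₀)·log₁₀(σ'_f/σ'_0) = 0.21×6.7/(1+0.94)×log₁₀(51.275/37.278)
    = 0.72526 × 0.13845 = 0.1004 m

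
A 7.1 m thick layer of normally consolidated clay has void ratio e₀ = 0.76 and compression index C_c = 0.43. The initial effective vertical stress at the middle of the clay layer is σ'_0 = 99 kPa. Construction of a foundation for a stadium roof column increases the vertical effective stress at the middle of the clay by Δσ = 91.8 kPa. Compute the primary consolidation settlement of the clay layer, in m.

S_c ≈ 0.494 m

Final effective stress: σ'_f = σ'_0 + Δσ = 99 + 91.8 = 190.8 kPa.
Normally consolidated clay, so the full stress increment lies on the virgin compression line:
S_c = C_c·H/(1+e₀)·log₁₀(σ'_f/σ'_0) = 0.43×7.1/(1+0.76)×log₁₀(190.8/99)
    = 1.7347 × 0.28494 = 0.4943 m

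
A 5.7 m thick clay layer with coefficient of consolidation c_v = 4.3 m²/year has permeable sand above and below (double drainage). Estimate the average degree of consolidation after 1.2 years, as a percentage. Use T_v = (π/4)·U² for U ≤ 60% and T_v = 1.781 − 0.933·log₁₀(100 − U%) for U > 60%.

U ≈ 83.1 %

Drainage path length: H_d = H/2 = 2.85 m (double drainage).
T_v = c_v·t/H_d² = 4.3×1.2/2.85² = 0.63527.
T_v = 0.63527 corresponds to the U > 60% branch:
U = 1 − 10^((1.781 − T_v)/0.933)/100 = 0.831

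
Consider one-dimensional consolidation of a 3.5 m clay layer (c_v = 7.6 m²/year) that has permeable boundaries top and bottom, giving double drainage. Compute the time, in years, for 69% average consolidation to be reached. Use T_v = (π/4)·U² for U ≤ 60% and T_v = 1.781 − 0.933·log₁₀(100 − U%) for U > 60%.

Drainage path length: H_d = H/2 = 1.75 m (double drainage).
U > 60%: T_v = 1.781 − 0.933·log₁₀(100 − 69) = 0.38956.
t = T_v·H_d²/c_v = 0.38956×1.75²/7.6 = 0.157 years.

t ≈ 0.157 years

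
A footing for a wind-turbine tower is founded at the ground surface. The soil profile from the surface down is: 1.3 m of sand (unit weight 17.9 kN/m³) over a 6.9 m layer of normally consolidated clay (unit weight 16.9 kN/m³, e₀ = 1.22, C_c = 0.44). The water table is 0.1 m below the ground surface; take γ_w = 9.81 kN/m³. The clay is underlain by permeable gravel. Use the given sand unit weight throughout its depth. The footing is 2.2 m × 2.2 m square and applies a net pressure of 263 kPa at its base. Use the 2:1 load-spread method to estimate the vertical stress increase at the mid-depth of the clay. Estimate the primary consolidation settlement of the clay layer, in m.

S_c ≈ 0.327 m

Mid-depth of clay below the ground surface: z = 1.3 + 6.9/2 = 4.75 m.
Total vertical stress at mid-clay: σ_v = 17.9×1.3 + 16.9×3.45 = 81.575 kPa.
Pore pressure: u = 9.81×(4.75 − 0.1) = 45.617 kPa.
Initial effective stress: σ'_0 = σ_v − u = 81.575 − 45.617 = 35.958 kPa.
Stress increase at mid-clay by the 2:1 spreading method:
Δσ = qBL/((B+z)(L+z)) = 263×2.2×2.2/((2.2+4.75)(2.2+4.75)) = 26.353 kPa
Final effective stress: σ'_f = σ'_0 + Δσ = 35.958 + 26.353 = 62.311 kPa.
Normally consolidated clay, so the full stress increment lies on the virgin compression line:
S_c = C_c·H/(1+e₀)·log₁₀(σ'_f/σ'_0) = 0.44×6.9/(1+1.22)×log₁₀(62.311/35.958)
    = 1.3676 × 0.23877 = 0.3265 m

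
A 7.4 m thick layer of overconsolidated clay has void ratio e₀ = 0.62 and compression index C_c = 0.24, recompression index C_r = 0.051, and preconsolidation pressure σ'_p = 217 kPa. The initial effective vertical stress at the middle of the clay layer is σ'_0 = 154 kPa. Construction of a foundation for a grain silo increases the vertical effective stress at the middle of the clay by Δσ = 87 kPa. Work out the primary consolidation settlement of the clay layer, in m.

S_c ≈ 0.0846 m

Final effective stress: σ'_f = 154 + 87 = 241 kPa.
σ'_f = 241 > σ'_p = 217 kPa, so the stress path crosses the preconsolidation pressure — recompression up to σ'_p, then virgin compression beyond:
S_c = H/(1+e₀)·[C_r·log₁₀(σ'_p/σ'_0) + C_c·log₁₀(σ'_f/σ'_p)]
    = 7.4/1.62 × [0.051×log₁₀(217/154) + 0.24×log₁₀(241/217)]
    = 4.5679 × [0.0075959 + 0.010934] = 0.08464 m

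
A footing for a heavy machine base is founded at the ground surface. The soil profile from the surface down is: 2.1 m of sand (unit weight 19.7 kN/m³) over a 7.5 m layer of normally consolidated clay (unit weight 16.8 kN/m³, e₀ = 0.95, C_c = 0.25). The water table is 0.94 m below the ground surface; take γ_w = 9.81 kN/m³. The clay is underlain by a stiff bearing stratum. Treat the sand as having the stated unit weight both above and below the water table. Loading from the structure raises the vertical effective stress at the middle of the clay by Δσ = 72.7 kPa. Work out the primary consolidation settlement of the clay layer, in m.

S_c ≈ 0.347 m

Mid-depth of clay below the ground surface: z = 2.1 + 7.5/2 = 5.85 m.
Total vertical stress at mid-clay: σ_v = 19.7×2.1 + 16.8×3.75 = 104.37 kPa.
Pore pressure: u = 9.81×(5.85 − 0.94) = 48.167 kPa.
Initial effective stress: σ'_0 = σ_v − u = 104.37 − 48.167 = 56.203 kPa.
Final effective stress: σ'_f = σ'_0 + Δσ = 56.203 + 72.7 = 128.9 kPa.
Normally consolidated clay, so the full stress increment lies on the virgin compression line:
S_c = C_c·H/(1+e₀)·log₁₀(σ'_f/σ'_0) = 0.25×7.5/(1+0.95)×log₁₀(128.9/56.203)
    = 0.96154 × 0.36049 = 0.3466 m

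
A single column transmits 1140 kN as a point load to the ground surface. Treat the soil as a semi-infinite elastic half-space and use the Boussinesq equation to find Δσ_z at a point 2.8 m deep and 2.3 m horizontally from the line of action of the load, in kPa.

Boussinesq vertical stress below a point load on an elastic half-space:
Δσ_z = 3P/(2πz²) · [1 + (r/z)²]^(−5/2)
r/z = 2.3/2.8 = 0.82143; [1+(r/z)²]^(−5/2) = 0.2755.
Δσ_z = 3×1140/(2π×2.8²) × 0.2755 = 69.427 × 0.2755 = 19.13 kPa

Δσ_z ≈ 19.1 kPa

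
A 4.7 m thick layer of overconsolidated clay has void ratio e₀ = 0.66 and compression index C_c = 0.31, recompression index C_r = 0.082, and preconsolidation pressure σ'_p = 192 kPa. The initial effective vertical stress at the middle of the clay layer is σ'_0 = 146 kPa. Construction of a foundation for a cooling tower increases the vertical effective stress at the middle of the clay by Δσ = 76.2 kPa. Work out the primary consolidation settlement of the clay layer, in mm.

S_c ≈ 83.3 mm

Final effective stress: σ'_f = 146 + 76.2 = 222.2 kPa.
σ'_f = 222.2 > σ'_p = 192 kPa, so the stress path crosses the preconsolidation pressure — recompression up to σ'_p, then virgin compression beyond:
S_c = H/(1+e₀)·[C_r·log₁₀(σ'_p/σ'_0) + C_c·log₁₀(σ'_f/σ'_p)]
    = 4.7/1.66 × [0.082×log₁₀(192/146) + 0.31×log₁₀(222.2/192)]
    = 2.8313 × [0.0097538 + 0.019667] = 0.0833 m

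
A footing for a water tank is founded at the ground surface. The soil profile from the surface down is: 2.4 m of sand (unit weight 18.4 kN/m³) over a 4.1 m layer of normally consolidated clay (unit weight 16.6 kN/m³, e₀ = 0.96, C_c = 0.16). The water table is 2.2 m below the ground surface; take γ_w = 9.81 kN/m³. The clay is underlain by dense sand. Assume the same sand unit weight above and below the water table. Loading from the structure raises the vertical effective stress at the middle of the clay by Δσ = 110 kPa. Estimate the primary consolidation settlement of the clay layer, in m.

S_c ≈ 0.158 m

Mid-depth of clay below the ground surface: z = 2.4 + 4.1/2 = 4.45 m.
Total vertical stress at mid-clay: σ_v = 18.4×2.4 + 16.6×2.05 = 78.19 kPa.
Pore pressure: u = 9.81×(4.45 − 2.2) = 22.073 kPa.
Initial effective stress: σ'_0 = σ_v − u = 78.19 − 22.073 = 56.117 kPa.
Final effective stress: σ'_f = σ'_0 + Δσ = 56.117 + 110 = 166.12 kPa.
Normally consolidated clay, so the full stress increment lies on the virgin compression line:
S_c = C_c·H/(1+e₀)·log₁₀(σ'_f/σ'_0) = 0.16×4.1/(1+0.96)×log₁₀(166.12/56.117)
    = 0.33469 × 0.47133 = 0.1577 m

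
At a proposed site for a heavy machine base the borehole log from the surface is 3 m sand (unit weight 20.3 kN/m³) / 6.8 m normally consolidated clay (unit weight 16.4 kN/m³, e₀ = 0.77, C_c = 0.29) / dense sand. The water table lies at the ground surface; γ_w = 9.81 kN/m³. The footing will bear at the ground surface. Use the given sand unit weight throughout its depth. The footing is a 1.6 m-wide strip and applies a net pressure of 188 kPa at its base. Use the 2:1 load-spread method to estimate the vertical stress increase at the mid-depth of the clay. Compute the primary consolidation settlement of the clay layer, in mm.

Mid-depth of clay below the ground surface: z = 3 + 6.8/2 = 6.4 m.
Total vertical stress at mid-clay: σ_v = 20.3×3 + 16.4×3.4 = 116.66 kPa.
Pore pressure: u = 9.81×(6.4 − 0) = 62.784 kPa.
Initial effective stress: σ'_0 = σ_v − u = 116.66 − 62.784 = 53.876 kPa.
Stress increase at mid-clay by the 2:1 spreading method:
Δσ = qB/(B+z) = 188×1.6/(1.6+6.4) = 37.6 kPa
Final effective stress: σ'_f = σ'_0 + Δσ = 53.876 + 37.6 = 91.476 kPa.
Normally consolidated clay, so the full stress increment lies on the virgin compression line:
S_c = C_c·H/(1+e₀)·log₁₀(σ'_f/σ'_0) = 0.29×6.8/(1+0.77)×log₁₀(91.476/53.876)
    = 1.1141 × 0.22991 = 0.2561 m

S_c ≈ 256 mm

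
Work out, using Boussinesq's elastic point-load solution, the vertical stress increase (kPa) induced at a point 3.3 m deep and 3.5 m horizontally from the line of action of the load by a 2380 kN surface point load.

Boussinesq vertical stress below a point load on an elastic half-space:
Δσ_z = 3P/(2πz²) · [1 + (r/z)²]^(−5/2)
r/z = 3.5/3.3 = 1.0606; [1+(r/z)²]^(−5/2) = 0.15194.
Δσ_z = 3×2380/(2π×3.3²) × 0.15194 = 104.35 × 0.15194 = 15.85 kPa

Δσ_z ≈ 15.9 kPa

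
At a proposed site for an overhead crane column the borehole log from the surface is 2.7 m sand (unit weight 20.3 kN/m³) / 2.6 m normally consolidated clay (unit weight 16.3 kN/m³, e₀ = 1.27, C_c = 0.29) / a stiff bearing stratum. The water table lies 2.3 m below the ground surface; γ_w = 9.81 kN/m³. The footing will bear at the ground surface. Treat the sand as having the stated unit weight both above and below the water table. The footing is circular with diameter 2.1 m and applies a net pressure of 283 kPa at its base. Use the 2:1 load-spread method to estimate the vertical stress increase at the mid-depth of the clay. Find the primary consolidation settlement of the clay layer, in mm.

Mid-depth of clay below the ground surface: z = 2.7 + 2.6/2 = 4 m.
Total vertical stress at mid-clay: σ_v = 20.3×2.7 + 16.3×1.3 = 76 kPa.
Pore pressure: u = 9.81×(4 − 2.3) = 16.677 kPa.
Initial effective stress: σ'_0 = σ_v − u = 76 − 16.677 = 59.323 kPa.
Stress increase at mid-clay by the 2:1 spreading method:
Δσ ≈ qD²/(D+z)² = 283×2.1²/(2.1+4)² = 33.54 kPa
Final effective stress: σ'_f = σ'_0 + Δσ = 59.323 + 33.54 = 92.863 kPa.
Normally consolidated clay, so the full stress increment lies on the virgin compression line:
S_c = C_c·H/(1+e₀)·log₁₀(σ'_f/σ'_0) = 0.29×2.6/(1+1.27)×log₁₀(92.863/59.323)
    = 0.33216 × 0.19462 = 0.06464 m

S_c ≈ 64.6 mm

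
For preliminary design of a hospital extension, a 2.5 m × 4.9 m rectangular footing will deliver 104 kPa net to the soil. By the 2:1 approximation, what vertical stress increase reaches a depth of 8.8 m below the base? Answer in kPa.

By the 2:1 method the load spreads at 1 horizontal : 2 vertical, so at depth z the loaded area has grown by z in each plan dimension:
Δσ = qBL/((B+z)(L+z)) = 104×2.5×4.9/((2.5+8.8)(4.9+8.8)) = 8.2294 kPa

Δσ_z ≈ 8.23 kPa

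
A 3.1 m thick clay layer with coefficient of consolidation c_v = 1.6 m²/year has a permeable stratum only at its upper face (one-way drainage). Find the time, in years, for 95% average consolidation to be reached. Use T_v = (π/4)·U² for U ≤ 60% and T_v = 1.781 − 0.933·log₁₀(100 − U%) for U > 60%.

t ≈ 6.78 years

Drainage path length: H_d = H = 3.1 m (single drainage).
U > 60%: T_v = 1.781 − 0.933·log₁₀(100 − 95) = 1.1289.
t = T_v·H_d²/c_v = 1.1289×3.1²/1.6 = 6.78 years.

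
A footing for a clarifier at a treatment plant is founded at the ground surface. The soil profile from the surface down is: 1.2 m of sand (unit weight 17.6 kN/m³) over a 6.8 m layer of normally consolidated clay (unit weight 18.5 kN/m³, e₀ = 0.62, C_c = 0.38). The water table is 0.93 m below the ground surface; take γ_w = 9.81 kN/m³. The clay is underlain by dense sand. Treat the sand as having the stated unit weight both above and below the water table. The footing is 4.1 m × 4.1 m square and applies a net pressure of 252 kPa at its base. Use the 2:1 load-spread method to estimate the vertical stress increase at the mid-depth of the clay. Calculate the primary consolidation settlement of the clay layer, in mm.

Mid-depth of clay below the ground surface: z = 1.2 + 6.8/2 = 4.6 m.
Total vertical stress at mid-clay: σ_v = 17.6×1.2 + 18.5×3.4 = 84.02 kPa.
Pore pressure: u = 9.81×(4.6 − 0.93) = 36.003 kPa.
Initial effective stress: σ'_0 = σ_v − u = 84.02 − 36.003 = 48.017 kPa.
Stress increase at mid-clay by the 2:1 spreading method:
Δσ = qBL/((B+z)(L+z)) = 252×4.1×4.1/((4.1+4.6)(4.1+4.6)) = 55.967 kPa
Final effective stress: σ'_f = σ'_0 + Δσ = 48.017 + 55.967 = 103.98 kPa.
Normally consolidated clay, so the full stress increment lies on the virgin compression line:
S_c = C_c·H/(1+e₀)·log₁₀(σ'_f/σ'_0) = 0.38×6.8/(1+0.62)×log₁₀(103.98/48.017)
    = 1.5951 × 0.33555 = 0.5352 m

S_c ≈ 535 mm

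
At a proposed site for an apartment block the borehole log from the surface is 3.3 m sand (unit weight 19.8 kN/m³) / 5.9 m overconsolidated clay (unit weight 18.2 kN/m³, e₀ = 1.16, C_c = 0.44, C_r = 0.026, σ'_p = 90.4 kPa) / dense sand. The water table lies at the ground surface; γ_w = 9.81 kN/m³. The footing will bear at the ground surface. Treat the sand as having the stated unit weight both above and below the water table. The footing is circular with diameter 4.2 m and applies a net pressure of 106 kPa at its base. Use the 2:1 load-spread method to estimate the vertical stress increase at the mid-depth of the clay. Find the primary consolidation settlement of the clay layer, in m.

S_c ≈ 0.00801 m

Mid-depth of clay below the ground surface: z = 3.3 + 5.9/2 = 6.25 m.
Total vertical stress at mid-clay: σ_v = 19.8×3.3 + 18.2×2.95 = 119.03 kPa.
Pore pressure: u = 9.81×(6.25 − 0) = 61.312 kPa.
Initial effective stress: σ'_0 = σ_v − u = 119.03 − 61.312 = 57.718 kPa.
Stress increase at mid-clay by the 2:1 spreading method:
Δσ ≈ qD²/(D+z)² = 106×4.2²/(4.2+6.25)² = 17.123 kPa
Final effective stress: σ'_f = 57.718 + 17.123 = 74.841 kPa.
σ'_f = 74.841 ≤ σ'_p = 90.4 kPa, so the clay remains overconsolidated and only the recompression index applies:
S_c = C_r·H/(1+e₀)·log₁₀(σ'_f/σ'_0) = 0.026×5.9/2.16×log₁₀(74.841/57.718)
    = 0.071019 × 0.11283 = 0.008013 m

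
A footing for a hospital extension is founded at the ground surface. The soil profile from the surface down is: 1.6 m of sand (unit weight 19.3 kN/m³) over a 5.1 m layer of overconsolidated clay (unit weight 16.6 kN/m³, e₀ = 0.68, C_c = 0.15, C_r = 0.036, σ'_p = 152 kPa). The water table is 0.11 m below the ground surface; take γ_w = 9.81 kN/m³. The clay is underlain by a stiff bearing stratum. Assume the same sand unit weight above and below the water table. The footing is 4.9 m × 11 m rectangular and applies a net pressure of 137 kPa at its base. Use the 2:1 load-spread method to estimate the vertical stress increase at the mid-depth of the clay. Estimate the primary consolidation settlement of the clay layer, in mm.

S_c ≈ 45.4 mm

Mid-depth of clay below the ground surface: z = 1.6 + 5.1/2 = 4.15 m.
Total vertical stress at mid-clay: σ_v = 19.3×1.6 + 16.6×2.55 = 73.21 kPa.
Pore pressure: u = 9.81×(4.15 − 0.11) = 39.632 kPa.
Initial effective stress: σ'_0 = σ_v − u = 73.21 − 39.632 = 33.578 kPa.
Stress increase at mid-clay by the 2:1 spreading method:
Δσ = qBL/((B+z)(L+z)) = 137×4.9×11/((4.9+4.15)(11+4.15)) = 53.858 kPa
Final effective stress: σ'_f = 33.578 + 53.858 = 87.436 kPa.
σ'_f = 87.436 ≤ σ'_p = 152 kPa, so the clay remains overconsolidated and only the recompression index applies:
S_c = C_r·H/(1+e₀)·log₁₀(σ'_f/σ'_0) = 0.036×5.1/1.68×log₁₀(87.436/33.578)
    = 0.10929 × 0.41564 = 0.04542 m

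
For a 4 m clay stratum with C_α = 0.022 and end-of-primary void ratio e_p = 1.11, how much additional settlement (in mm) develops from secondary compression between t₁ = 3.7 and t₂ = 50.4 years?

S_s ≈ 47.3 mm

Secondary compression: S_s = C_α·H/(1+e_p)·log₁₀(t₂/t₁)
S_s = 0.022×4/(1+1.11)×log₁₀(50.4/3.7)
    = 0.04171 × 1.134 = 0.0473 m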